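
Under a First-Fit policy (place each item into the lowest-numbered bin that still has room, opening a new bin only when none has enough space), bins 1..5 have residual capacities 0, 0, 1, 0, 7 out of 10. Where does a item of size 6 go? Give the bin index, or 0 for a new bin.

5

Bins with room: bin 5 (7).
The first with room is bin 5.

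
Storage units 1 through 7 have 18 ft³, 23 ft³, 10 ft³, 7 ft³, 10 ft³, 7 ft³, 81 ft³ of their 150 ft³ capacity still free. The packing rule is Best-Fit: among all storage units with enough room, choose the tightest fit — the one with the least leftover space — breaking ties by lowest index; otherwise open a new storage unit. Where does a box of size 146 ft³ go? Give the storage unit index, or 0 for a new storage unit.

No storage unit has ≥ 146 ft³ free, so a new storage unit is opened.

0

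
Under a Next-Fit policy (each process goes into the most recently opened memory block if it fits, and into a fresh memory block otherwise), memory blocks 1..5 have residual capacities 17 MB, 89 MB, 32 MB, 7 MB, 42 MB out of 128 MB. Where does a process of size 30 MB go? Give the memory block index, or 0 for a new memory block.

5

Next-Fit only looks at memory block 5, which has 42 MB free.
30 MB fits there.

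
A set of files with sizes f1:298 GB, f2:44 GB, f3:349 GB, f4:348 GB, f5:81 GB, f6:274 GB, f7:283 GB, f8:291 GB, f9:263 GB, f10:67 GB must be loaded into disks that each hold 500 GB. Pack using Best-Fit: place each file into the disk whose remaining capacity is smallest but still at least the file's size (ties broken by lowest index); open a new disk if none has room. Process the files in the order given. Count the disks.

Put f1 (298 GB) in disk 1; 202 GB remain.
Put f2 (44 GB) in disk 1; 158 GB remain.
Put f3 (349 GB) in disk 2; 151 GB remain.
Put f4 (348 GB) in disk 3; 152 GB remain.
Put f5 (81 GB) in disk 2; 70 GB remain.
Put f6 (274 GB) in disk 4; 226 GB remain.
Put f7 (283 GB) in disk 5; 217 GB remain.
Put f8 (291 GB) in disk 6; 209 GB remain.
Put f9 (263 GB) in disk 7; 237 GB remain.
Put f10 (67 GB) in disk 2; 3 GB remain.
Final disks: [298,44] [349,81,67] [348] [274] [283] [291] [263].

7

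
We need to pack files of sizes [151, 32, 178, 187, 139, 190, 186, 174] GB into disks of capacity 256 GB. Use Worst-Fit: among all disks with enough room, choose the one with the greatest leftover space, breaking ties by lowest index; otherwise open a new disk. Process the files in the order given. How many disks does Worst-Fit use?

7 disks

151 GB → disk 1 (remaining 105 GB)
32 GB → disk 1 (remaining 73 GB)
178 GB → disk 2 (remaining 78 GB)
187 GB → disk 3 (remaining 69 GB)
139 GB → disk 4 (remaining 117 GB)
190 GB → disk 5 (remaining 66 GB)
186 GB → disk 6 (remaining 70 GB)
174 GB → disk 7 (remaining 82 GB)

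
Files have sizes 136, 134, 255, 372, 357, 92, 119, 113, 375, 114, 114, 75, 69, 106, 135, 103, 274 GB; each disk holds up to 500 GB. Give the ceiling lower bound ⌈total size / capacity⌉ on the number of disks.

Total size = 136 + 134 + 255 + 372 + 357 + 92 + 119 + 113 + 375 + 114 + 114 + 75 + 69 + 106 + 135 + 103 + 274 = 2943 GB.
⌈2943 / 500⌉ = 6.

6 disks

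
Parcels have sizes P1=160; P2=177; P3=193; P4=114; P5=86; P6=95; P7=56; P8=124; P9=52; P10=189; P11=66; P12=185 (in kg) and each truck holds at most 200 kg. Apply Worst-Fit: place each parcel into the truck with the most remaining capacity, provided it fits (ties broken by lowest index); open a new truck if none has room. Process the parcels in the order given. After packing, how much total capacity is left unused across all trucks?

303

truck 1: place P1 (160 kg), 40 kg left
truck 2: place P2 (177 kg), 23 kg left
truck 3: place P3 (193 kg), 7 kg left
truck 4: place P4 (114 kg), 86 kg left
truck 4: place P5 (86 kg), 0 kg left
truck 5: place P6 (95 kg), 105 kg left
truck 5: place P7 (56 kg), 49 kg left
truck 6: place P8 (124 kg), 76 kg left
truck 6: place P9 (52 kg), 24 kg left
truck 7: place P10 (189 kg), 11 kg left
truck 8: place P11 (66 kg), 134 kg left
truck 9: place P12 (185 kg), 15 kg left
9 trucks × 200 kg = 1800 kg; used 1497 kg; unused 303 kg.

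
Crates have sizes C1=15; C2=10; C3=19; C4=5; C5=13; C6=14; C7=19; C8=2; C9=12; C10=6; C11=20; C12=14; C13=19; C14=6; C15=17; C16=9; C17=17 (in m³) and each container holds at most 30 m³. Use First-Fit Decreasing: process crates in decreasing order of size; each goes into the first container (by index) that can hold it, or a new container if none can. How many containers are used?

8 containers

Sorted descending: 20, 19, 19, 19, 17, 17, 15, 14, 14, 13, 12, 10, 9, 6, 6, 5, 2.
container 1: place 20 m³, 10 m³ left
container 2: place 19 m³, 11 m³ left
container 3: place 19 m³, 11 m³ left
container 4: place 19 m³, 11 m³ left
container 5: place 17 m³, 13 m³ left
container 6: place 17 m³, 13 m³ left
container 7: place 15 m³, 15 m³ left
container 7: place 14 m³, 1 m³ left
container 8: place 14 m³, 16 m³ left
container 5: place 13 m³, 0 m³ left
container 6: place 12 m³, 1 m³ left
container 1: place 10 m³, 0 m³ left
container 2: place 9 m³, 2 m³ left
container 3: place 6 m³, 5 m³ left
container 4: place 6 m³, 5 m³ left
container 3: place 5 m³, 0 m³ left
container 2: place 2 m³, 0 m³ left
Final containers: [20,10] [19,9,2] [19,6,5] [19,6] [17,13] [17,12] [15,14] [14].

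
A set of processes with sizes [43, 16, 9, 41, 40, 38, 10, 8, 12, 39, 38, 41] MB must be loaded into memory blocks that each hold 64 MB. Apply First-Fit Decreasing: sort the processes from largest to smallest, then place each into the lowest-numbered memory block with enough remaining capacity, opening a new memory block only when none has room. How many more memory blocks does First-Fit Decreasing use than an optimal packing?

0

First-Fit Decreasing: [43,16] [41,12,10] [41,9,8] [40] [39] [38] [38] → 7 memory blocks.
7 processes exceed 32 MB (half the capacity), and no two of those can share a memory block, so at least 7 memory blocks are needed.
So 7 is already optimal.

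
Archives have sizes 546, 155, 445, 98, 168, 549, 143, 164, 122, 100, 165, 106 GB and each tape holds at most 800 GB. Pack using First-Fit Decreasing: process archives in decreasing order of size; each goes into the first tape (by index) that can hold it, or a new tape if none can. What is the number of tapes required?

4 tapes

Sorted descending: 549, 546, 445, 168, 165, 164, 155, 143, 122, 106, 100, 98.
Put 549 GB in tape 1; 251 GB remain.
Put 546 GB in tape 2; 254 GB remain.
Put 445 GB in tape 3; 355 GB remain.
Put 168 GB in tape 1; 83 GB remain.
Put 165 GB in tape 2; 89 GB remain.
Put 164 GB in tape 3; 191 GB remain.
Put 155 GB in tape 3; 36 GB remain.
Put 143 GB in tape 4; 657 GB remain.
Put 122 GB in tape 4; 535 GB remain.
Put 106 GB in tape 4; 429 GB remain.
Put 100 GB in tape 4; 329 GB remain.
Put 98 GB in tape 4; 231 GB remain.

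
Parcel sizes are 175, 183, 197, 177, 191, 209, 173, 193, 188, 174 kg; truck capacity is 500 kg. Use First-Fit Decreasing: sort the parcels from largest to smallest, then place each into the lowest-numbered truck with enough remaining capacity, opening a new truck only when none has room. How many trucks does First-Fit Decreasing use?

5 trucks

Sorted descending: 209, 197, 193, 191, 188, 183, 177, 175, 174, 173.
truck 1: place 209 kg, 291 kg left
truck 1: place 197 kg, 94 kg left
truck 2: place 193 kg, 307 kg left
truck 2: place 191 kg, 116 kg left
truck 3: place 188 kg, 312 kg left
truck 3: place 183 kg, 129 kg left
truck 4: place 177 kg, 323 kg left
truck 4: place 175 kg, 148 kg left
truck 5: place 174 kg, 326 kg left
truck 5: place 173 kg, 153 kg left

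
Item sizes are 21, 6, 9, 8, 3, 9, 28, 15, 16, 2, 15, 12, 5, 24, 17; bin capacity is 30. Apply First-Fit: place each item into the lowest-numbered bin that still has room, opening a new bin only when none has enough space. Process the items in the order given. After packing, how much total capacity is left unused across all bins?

Put 21 in bin 1; 9 remain.
Put 6 in bin 1; 3 remain.
Put 9 in bin 2; 21 remain.
Put 8 in bin 2; 13 remain.
Put 3 in bin 1; 0 remain.
Put 9 in bin 2; 4 remain.
Put 28 in bin 3; 2 remain.
Put 15 in bin 4; 15 remain.
Put 16 in bin 5; 14 remain.
Put 2 in bin 2; 2 remain.
Put 15 in bin 4; 0 remain.
Put 12 in bin 5; 2 remain.
Put 5 in bin 6; 25 remain.
Put 24 in bin 6; 1 remain.
Put 17 in bin 7; 13 remain.
7 bins × 30 = 210; used 190; unused 20.

20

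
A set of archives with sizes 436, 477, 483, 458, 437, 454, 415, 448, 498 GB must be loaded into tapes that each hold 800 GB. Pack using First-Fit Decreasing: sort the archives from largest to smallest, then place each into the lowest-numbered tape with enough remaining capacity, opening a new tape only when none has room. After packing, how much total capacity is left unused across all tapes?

Sorted descending: 498, 483, 477, 458, 454, 448, 437, 436, 415.
tape 1: place 498 GB, 302 GB left
tape 2: place 483 GB, 317 GB left
tape 3: place 477 GB, 323 GB left
tape 4: place 458 GB, 342 GB left
tape 5: place 454 GB, 346 GB left
tape 6: place 448 GB, 352 GB left
tape 7: place 437 GB, 363 GB left
tape 8: place 436 GB, 364 GB left
tape 9: place 415 GB, 385 GB left
9 tapes × 800 GB = 7200 GB; used 4106 GB; unused 3094 GB.

3094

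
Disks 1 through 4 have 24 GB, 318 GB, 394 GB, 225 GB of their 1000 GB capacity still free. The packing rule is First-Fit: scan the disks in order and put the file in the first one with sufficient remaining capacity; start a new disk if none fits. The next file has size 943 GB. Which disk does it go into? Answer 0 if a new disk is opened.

0

No disk has ≥ 943 GB free, so a new disk is opened.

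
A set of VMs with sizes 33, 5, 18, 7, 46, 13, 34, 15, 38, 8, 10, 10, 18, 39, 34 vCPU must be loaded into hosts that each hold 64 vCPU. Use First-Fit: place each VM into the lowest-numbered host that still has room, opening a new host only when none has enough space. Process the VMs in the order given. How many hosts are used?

6 hosts

33 vCPU → host 1 (remaining 31 vCPU)
5 vCPU → host 1 (remaining 26 vCPU)
18 vCPU → host 1 (remaining 8 vCPU)
7 vCPU → host 1 (remaining 1 vCPU)
46 vCPU → host 2 (remaining 18 vCPU)
13 vCPU → host 2 (remaining 5 vCPU)
34 vCPU → host 3 (remaining 30 vCPU)
15 vCPU → host 3 (remaining 15 vCPU)
38 vCPU → host 4 (remaining 26 vCPU)
8 vCPU → host 3 (remaining 7 vCPU)
10 vCPU → host 4 (remaining 16 vCPU)
10 vCPU → host 4 (remaining 6 vCPU)
18 vCPU → host 5 (remaining 46 vCPU)
39 vCPU → host 5 (remaining 7 vCPU)
34 vCPU → host 6 (remaining 30 vCPU)
Final hosts: [33,5,18,7] [46,13] [34,15,8] [38,10,10] [18,39] [34].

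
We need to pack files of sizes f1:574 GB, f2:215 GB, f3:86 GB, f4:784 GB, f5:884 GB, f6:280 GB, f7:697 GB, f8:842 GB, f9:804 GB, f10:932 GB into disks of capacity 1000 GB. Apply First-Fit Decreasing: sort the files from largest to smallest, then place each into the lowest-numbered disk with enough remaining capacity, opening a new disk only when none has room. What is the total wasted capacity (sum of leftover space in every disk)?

Sorted descending: 932, 884, 842, 804, 784, 697, 574, 280, 215, 86.
932 GB → disk 1 (remaining 68 GB)
884 GB → disk 2 (remaining 116 GB)
842 GB → disk 3 (remaining 158 GB)
804 GB → disk 4 (remaining 196 GB)
784 GB → disk 5 (remaining 216 GB)
697 GB → disk 6 (remaining 303 GB)
574 GB → disk 7 (remaining 426 GB)
280 GB → disk 6 (remaining 23 GB)
215 GB → disk 5 (remaining 1 GB)
86 GB → disk 2 (remaining 30 GB)
7 disks × 1000 GB = 7000 GB; used 6098 GB; unused 902 GB.

902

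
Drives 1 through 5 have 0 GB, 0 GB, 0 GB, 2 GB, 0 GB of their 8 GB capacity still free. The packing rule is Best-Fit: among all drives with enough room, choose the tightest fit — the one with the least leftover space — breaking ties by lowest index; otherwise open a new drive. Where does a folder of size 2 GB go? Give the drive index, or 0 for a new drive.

4

Drives with room: drive 4 (2 GB).
Tightest fit is drive 4 with 2 GB free.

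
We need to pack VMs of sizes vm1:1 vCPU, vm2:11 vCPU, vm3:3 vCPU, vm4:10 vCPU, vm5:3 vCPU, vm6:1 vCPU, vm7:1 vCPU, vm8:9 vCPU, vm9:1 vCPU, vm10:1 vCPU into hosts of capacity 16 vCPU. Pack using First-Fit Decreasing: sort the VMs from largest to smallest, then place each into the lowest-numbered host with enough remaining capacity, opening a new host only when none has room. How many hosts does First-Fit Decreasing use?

Sorted descending: 11, 10, 9, 3, 3, 1, 1, 1, 1, 1.
11 vCPU → host 1 (remaining 5 vCPU)
10 vCPU → host 2 (remaining 6 vCPU)
9 vCPU → host 3 (remaining 7 vCPU)
3 vCPU → host 1 (remaining 2 vCPU)
3 vCPU → host 2 (remaining 3 vCPU)
1 vCPU → host 1 (remaining 1 vCPU)
1 vCPU → host 1 (remaining 0 vCPU)
1 vCPU → host 2 (remaining 2 vCPU)
1 vCPU → host 2 (remaining 1 vCPU)
1 vCPU → host 2 (remaining 0 vCPU)
Final hosts: [11,3,1,1] [10,3,1,1,1] [9].

3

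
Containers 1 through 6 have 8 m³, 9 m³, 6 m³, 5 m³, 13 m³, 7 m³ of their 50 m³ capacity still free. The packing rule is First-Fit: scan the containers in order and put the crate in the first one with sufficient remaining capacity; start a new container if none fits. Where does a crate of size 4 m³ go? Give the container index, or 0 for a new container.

1

Containers with room: container 1 (8 m³), container 2 (9 m³), container 3 (6 m³), container 4 (5 m³), container 5 (13 m³), container 6 (7 m³).
The first with room is container 1.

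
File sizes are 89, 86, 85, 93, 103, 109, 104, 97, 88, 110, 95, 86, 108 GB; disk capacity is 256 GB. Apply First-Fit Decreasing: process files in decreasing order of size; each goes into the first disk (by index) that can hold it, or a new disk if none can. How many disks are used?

7

Sorted descending: 110, 109, 108, 104, 103, 97, 95, 93, 89, 88, 86, 86, 85.
disk 1: place 110 GB, 146 GB left
disk 1: place 109 GB, 37 GB left
disk 2: place 108 GB, 148 GB left
disk 2: place 104 GB, 44 GB left
disk 3: place 103 GB, 153 GB left
disk 3: place 97 GB, 56 GB left
disk 4: place 95 GB, 161 GB left
disk 4: place 93 GB, 68 GB left
disk 5: place 89 GB, 167 GB left
disk 5: place 88 GB, 79 GB left
disk 6: place 86 GB, 170 GB left
disk 6: place 86 GB, 84 GB left
disk 7: place 85 GB, 171 GB left
Final disks: [110,109] [108,104] [103,97] [95,93] [89,88] [86,86] [85].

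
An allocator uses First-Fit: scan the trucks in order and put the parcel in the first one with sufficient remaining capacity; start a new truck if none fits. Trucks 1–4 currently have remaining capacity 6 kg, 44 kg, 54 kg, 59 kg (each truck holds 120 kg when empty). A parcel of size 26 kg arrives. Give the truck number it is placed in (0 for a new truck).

Trucks with room: truck 2 (44 kg), truck 3 (54 kg), truck 4 (59 kg).
The first with room is truck 2.

2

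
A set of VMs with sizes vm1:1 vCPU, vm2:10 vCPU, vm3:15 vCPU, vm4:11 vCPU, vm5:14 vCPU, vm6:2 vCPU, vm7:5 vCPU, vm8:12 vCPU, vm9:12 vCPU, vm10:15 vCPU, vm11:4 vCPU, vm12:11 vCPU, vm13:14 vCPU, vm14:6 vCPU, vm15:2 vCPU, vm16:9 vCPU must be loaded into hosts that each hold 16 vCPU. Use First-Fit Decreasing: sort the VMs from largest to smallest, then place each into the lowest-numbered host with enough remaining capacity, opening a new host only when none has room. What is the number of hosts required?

Sorted descending: 15, 15, 14, 14, 12, 12, 11, 11, 10, 9, 6, 5, 4, 2, 2, 1.
host 1: place 15 vCPU, 1 vCPU left
host 2: place 15 vCPU, 1 vCPU left
host 3: place 14 vCPU, 2 vCPU left
host 4: place 14 vCPU, 2 vCPU left
host 5: place 12 vCPU, 4 vCPU left
host 6: place 12 vCPU, 4 vCPU left
host 7: place 11 vCPU, 5 vCPU left
host 8: place 11 vCPU, 5 vCPU left
host 9: place 10 vCPU, 6 vCPU left
host 10: place 9 vCPU, 7 vCPU left
host 9: place 6 vCPU, 0 vCPU left
host 7: place 5 vCPU, 0 vCPU left
host 5: place 4 vCPU, 0 vCPU left
host 3: place 2 vCPU, 0 vCPU left
host 4: place 2 vCPU, 0 vCPU left
host 1: place 1 vCPU, 0 vCPU left

10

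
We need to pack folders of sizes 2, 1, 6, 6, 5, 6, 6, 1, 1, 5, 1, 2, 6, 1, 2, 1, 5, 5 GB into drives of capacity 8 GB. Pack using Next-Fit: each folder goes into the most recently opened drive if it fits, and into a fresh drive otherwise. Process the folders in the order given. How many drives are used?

Put 2 GB in drive 1; 6 GB remain.
Put 1 GB in drive 1; 5 GB remain.
Put 6 GB in drive 2; 2 GB remain.
Put 6 GB in drive 3; 2 GB remain.
Put 5 GB in drive 4; 3 GB remain.
Put 6 GB in drive 5; 2 GB remain.
Put 6 GB in drive 6; 2 GB remain.
Put 1 GB in drive 6; 1 GB remain.
Put 1 GB in drive 6; 0 GB remain.
Put 5 GB in drive 7; 3 GB remain.
Put 1 GB in drive 7; 2 GB remain.
Put 2 GB in drive 7; 0 GB remain.
Put 6 GB in drive 8; 2 GB remain.
Put 1 GB in drive 8; 1 GB remain.
Put 2 GB in drive 9; 6 GB remain.
Put 1 GB in drive 9; 5 GB remain.
Put 5 GB in drive 9; 0 GB remain.
Put 5 GB in drive 10; 3 GB remain.

10 drives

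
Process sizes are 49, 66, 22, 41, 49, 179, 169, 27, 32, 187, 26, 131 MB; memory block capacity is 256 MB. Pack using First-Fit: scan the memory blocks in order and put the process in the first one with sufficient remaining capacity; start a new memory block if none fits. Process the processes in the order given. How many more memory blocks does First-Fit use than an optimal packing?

First-Fit: [49,66,22,41,49,27] [179,32,26] [169] [187] [131] → 5 memory blocks.
Total size 978 MB; any packing needs at least ⌈978/256⌉ = 4 memory blocks.
An optimal packing achieves that bound: [187,66] [179,49,27] [169,49,32] [131,41,26,22] → 4 memory blocks.
Excess: 5 − 4 = 1.

1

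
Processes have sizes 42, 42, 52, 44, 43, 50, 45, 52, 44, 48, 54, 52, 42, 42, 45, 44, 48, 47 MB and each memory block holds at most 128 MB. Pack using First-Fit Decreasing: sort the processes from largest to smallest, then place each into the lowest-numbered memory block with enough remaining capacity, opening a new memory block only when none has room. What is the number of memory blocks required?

Sorted descending: 54, 52, 52, 52, 50, 48, 48, 47, 45, 45, 44, 44, 44, 43, 42, 42, 42, 42.
Put 54 MB in memory block 1; 74 MB remain.
Put 52 MB in memory block 1; 22 MB remain.
Put 52 MB in memory block 2; 76 MB remain.
Put 52 MB in memory block 2; 24 MB remain.
Put 50 MB in memory block 3; 78 MB remain.
Put 48 MB in memory block 3; 30 MB remain.
Put 48 MB in memory block 4; 80 MB remain.
Put 47 MB in memory block 4; 33 MB remain.
Put 45 MB in memory block 5; 83 MB remain.
Put 45 MB in memory block 5; 38 MB remain.
Put 44 MB in memory block 6; 84 MB remain.
Put 44 MB in memory block 6; 40 MB remain.
Put 44 MB in memory block 7; 84 MB remain.
Put 43 MB in memory block 7; 41 MB remain.
Put 42 MB in memory block 8; 86 MB remain.
Put 42 MB in memory block 8; 44 MB remain.
Put 42 MB in memory block 8; 2 MB remain.
Put 42 MB in memory block 9; 86 MB remain.
Final memory blocks: [54,52] [52,52] [50,48] [48,47] [45,45] [44,44] [44,43] [42,42,42] [42].

9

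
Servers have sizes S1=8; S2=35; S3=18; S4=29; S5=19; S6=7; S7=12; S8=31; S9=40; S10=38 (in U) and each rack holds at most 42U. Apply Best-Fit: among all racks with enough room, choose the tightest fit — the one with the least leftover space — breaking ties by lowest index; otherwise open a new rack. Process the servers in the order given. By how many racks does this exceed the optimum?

1

Best-Fit: [8,18] [35,7] [29,12] [19] [31] [40] [38] → 7 racks.
Total size 237U; any packing needs at least ⌈237/42⌉ = 6 racks.
An optimal packing achieves that bound: [40] [38] [35,7] [31,8] [29,12] [19,18] → 6 racks.
Excess: 7 − 6 = 1.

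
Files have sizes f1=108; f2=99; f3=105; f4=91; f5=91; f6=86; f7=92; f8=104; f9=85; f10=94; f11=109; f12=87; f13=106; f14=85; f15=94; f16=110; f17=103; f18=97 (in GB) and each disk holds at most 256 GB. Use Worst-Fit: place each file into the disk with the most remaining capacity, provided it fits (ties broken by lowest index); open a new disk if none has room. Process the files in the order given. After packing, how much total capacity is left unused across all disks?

Put f1 (108 GB) in disk 1; 148 GB remain.
Put f2 (99 GB) in disk 1; 49 GB remain.
Put f3 (105 GB) in disk 2; 151 GB remain.
Put f4 (91 GB) in disk 2; 60 GB remain.
Put f5 (91 GB) in disk 3; 165 GB remain.
Put f6 (86 GB) in disk 3; 79 GB remain.
Put f7 (92 GB) in disk 4; 164 GB remain.
Put f8 (104 GB) in disk 4; 60 GB remain.
Put f9 (85 GB) in disk 5; 171 GB remain.
Put f10 (94 GB) in disk 5; 77 GB remain.
Put f11 (109 GB) in disk 6; 147 GB remain.
Put f12 (87 GB) in disk 6; 60 GB remain.
Put f13 (106 GB) in disk 7; 150 GB remain.
Put f14 (85 GB) in disk 7; 65 GB remain.
Put f15 (94 GB) in disk 8; 162 GB remain.
Put f16 (110 GB) in disk 8; 52 GB remain.
Put f17 (103 GB) in disk 9; 153 GB remain.
Put f18 (97 GB) in disk 9; 56 GB remain.
9 disks × 256 GB = 2304 GB; used 1746 GB; unused 558 GB.

558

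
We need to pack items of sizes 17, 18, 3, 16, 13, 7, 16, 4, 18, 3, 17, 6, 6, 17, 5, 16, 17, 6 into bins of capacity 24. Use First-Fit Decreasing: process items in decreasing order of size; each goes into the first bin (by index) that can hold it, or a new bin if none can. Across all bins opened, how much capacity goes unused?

35

Sorted descending: 18, 18, 17, 17, 17, 17, 16, 16, 16, 13, 7, 6, 6, 6, 5, 4, 3, 3.
18 → bin 1 (remaining 6)
18 → bin 2 (remaining 6)
17 → bin 3 (remaining 7)
17 → bin 4 (remaining 7)
17 → bin 5 (remaining 7)
17 → bin 6 (remaining 7)
16 → bin 7 (remaining 8)
16 → bin 8 (remaining 8)
16 → bin 9 (remaining 8)
13 → bin 10 (remaining 11)
7 → bin 3 (remaining 0)
6 → bin 1 (remaining 0)
6 → bin 2 (remaining 0)
6 → bin 4 (remaining 1)
5 → bin 5 (remaining 2)
4 → bin 6 (remaining 3)
3 → bin 6 (remaining 0)
3 → bin 7 (remaining 5)
10 bins × 24 = 240; used 205; unused 35.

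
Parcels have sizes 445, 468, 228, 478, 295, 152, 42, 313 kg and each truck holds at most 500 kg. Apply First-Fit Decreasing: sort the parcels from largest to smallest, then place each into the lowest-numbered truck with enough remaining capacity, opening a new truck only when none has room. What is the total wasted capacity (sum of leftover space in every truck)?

Sorted descending: 478, 468, 445, 313, 295, 228, 152, 42.
478 kg → truck 1 (remaining 22 kg)
468 kg → truck 2 (remaining 32 kg)
445 kg → truck 3 (remaining 55 kg)
313 kg → truck 4 (remaining 187 kg)
295 kg → truck 5 (remaining 205 kg)
228 kg → truck 6 (remaining 272 kg)
152 kg → truck 4 (remaining 35 kg)
42 kg → truck 3 (remaining 13 kg)
6 trucks × 500 kg = 3000 kg; used 2421 kg; unused 579 kg.

579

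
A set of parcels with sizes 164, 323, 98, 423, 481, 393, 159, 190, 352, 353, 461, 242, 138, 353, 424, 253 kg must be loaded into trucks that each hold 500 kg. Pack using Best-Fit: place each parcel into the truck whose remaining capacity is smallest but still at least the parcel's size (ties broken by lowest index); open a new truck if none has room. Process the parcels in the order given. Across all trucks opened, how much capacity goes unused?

693

truck 1: place 164 kg, 336 kg left
truck 1: place 323 kg, 13 kg left
truck 2: place 98 kg, 402 kg left
truck 3: place 423 kg, 77 kg left
truck 4: place 481 kg, 19 kg left
truck 2: place 393 kg, 9 kg left
truck 5: place 159 kg, 341 kg left
truck 5: place 190 kg, 151 kg left
truck 6: place 352 kg, 148 kg left
truck 7: place 353 kg, 147 kg left
truck 8: place 461 kg, 39 kg left
truck 9: place 242 kg, 258 kg left
truck 7: place 138 kg, 9 kg left
truck 10: place 353 kg, 147 kg left
truck 11: place 424 kg, 76 kg left
truck 9: place 253 kg, 5 kg left
11 trucks × 500 kg = 5500 kg; used 4807 kg; unused 693 kg.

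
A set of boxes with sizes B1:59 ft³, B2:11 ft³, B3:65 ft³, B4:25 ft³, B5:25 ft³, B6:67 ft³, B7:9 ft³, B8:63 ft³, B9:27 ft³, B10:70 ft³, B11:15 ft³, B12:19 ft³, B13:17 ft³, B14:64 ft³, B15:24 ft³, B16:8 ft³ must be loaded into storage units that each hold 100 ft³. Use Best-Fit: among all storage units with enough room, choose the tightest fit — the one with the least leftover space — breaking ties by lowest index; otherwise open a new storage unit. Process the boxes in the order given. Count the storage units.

6

Put B1 (59 ft³) in storage unit 1; 41 ft³ remain.
Put B2 (11 ft³) in storage unit 1; 30 ft³ remain.
Put B3 (65 ft³) in storage unit 2; 35 ft³ remain.
Put B4 (25 ft³) in storage unit 1; 5 ft³ remain.
Put B5 (25 ft³) in storage unit 2; 10 ft³ remain.
Put B6 (67 ft³) in storage unit 3; 33 ft³ remain.
Put B7 (9 ft³) in storage unit 2; 1 ft³ remain.
Put B8 (63 ft³) in storage unit 4; 37 ft³ remain.
Put B9 (27 ft³) in storage unit 3; 6 ft³ remain.
Put B10 (70 ft³) in storage unit 5; 30 ft³ remain.
Put B11 (15 ft³) in storage unit 5; 15 ft³ remain.
Put B12 (19 ft³) in storage unit 4; 18 ft³ remain.
Put B13 (17 ft³) in storage unit 4; 1 ft³ remain.
Put B14 (64 ft³) in storage unit 6; 36 ft³ remain.
Put B15 (24 ft³) in storage unit 6; 12 ft³ remain.
Put B16 (8 ft³) in storage unit 6; 4 ft³ remain.
Final storage units: [59,11,25] [65,25,9] [67,27] [63,19,17] [70,15] [64,24,8].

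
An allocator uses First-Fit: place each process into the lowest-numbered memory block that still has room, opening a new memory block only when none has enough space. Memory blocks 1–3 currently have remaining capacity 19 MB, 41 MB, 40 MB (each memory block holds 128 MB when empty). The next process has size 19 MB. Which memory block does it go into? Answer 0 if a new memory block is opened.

Memory blocks with room: memory block 1 (19 MB), memory block 2 (41 MB), memory block 3 (40 MB).
The first with room is memory block 1.

1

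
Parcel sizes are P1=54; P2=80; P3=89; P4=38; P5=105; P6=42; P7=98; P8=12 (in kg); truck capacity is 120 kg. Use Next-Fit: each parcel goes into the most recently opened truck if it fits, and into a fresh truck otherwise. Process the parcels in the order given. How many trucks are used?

7 trucks

truck 1: place P1 (54 kg), 66 kg left
truck 2: place P2 (80 kg), 40 kg left
truck 3: place P3 (89 kg), 31 kg left
truck 4: place P4 (38 kg), 82 kg left
truck 5: place P5 (105 kg), 15 kg left
truck 6: place P6 (42 kg), 78 kg left
truck 7: place P7 (98 kg), 22 kg left
truck 7: place P8 (12 kg), 10 kg left
Final trucks: [54] [80] [89] [38] [105] [42] [98,12].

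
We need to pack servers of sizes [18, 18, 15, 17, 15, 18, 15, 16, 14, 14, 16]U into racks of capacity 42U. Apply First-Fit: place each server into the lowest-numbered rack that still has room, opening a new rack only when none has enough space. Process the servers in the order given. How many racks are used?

6

rack 1: place 18U, 24U left
rack 1: place 18U, 6U left
rack 2: place 15U, 27U left
rack 2: place 17U, 10U left
rack 3: place 15U, 27U left
rack 3: place 18U, 9U left
rack 4: place 15U, 27U left
rack 4: place 16U, 11U left
rack 5: place 14U, 28U left
rack 5: place 14U, 14U left
rack 6: place 16U, 26U left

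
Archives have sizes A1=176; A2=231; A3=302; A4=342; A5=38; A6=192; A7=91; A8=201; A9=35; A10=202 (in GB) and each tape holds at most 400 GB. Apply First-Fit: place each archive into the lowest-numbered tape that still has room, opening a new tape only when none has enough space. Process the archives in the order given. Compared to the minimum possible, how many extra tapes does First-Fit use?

First-Fit: [176,38,91,35] [231] [302] [342] [192,201] [202] → 6 tapes.
Total size 1810 GB; any packing needs at least ⌈1810/400⌉ = 5 tapes.
An optimal packing achieves that bound: [342,38] [302,91] [231,35] [202,192] [201,176] → 5 tapes.
Excess: 6 − 5 = 1.

1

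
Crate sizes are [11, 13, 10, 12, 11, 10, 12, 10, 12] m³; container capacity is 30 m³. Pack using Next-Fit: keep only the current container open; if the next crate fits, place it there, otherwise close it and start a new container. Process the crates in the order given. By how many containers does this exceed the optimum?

Next-Fit: [11,13] [10,12] [11,10] [12,10] [12] → 5 containers.
Total size 101 m³; any packing needs at least ⌈101/30⌉ = 4 containers.
An optimal packing achieves that bound: [13,12] [12,12] [11,11] [10,10,10] → 4 containers.
Excess: 5 − 4 = 1.

1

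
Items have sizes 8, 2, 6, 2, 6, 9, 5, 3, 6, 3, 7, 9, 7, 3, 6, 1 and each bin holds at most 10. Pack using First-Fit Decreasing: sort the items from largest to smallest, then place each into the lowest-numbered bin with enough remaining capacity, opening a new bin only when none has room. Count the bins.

Sorted descending: 9, 9, 8, 7, 7, 6, 6, 6, 6, 5, 3, 3, 3, 2, 2, 1.
9 → bin 1 (remaining 1)
9 → bin 2 (remaining 1)
8 → bin 3 (remaining 2)
7 → bin 4 (remaining 3)
7 → bin 5 (remaining 3)
6 → bin 6 (remaining 4)
6 → bin 7 (remaining 4)
6 → bin 8 (remaining 4)
6 → bin 9 (remaining 4)
5 → bin 10 (remaining 5)
3 → bin 4 (remaining 0)
3 → bin 5 (remaining 0)
3 → bin 6 (remaining 1)
2 → bin 3 (remaining 0)
2 → bin 7 (remaining 2)
1 → bin 1 (remaining 0)
Final bins: [9,1] [9] [8,2] [7,3] [7,3] [6,3] [6,2] [6] [6] [5].

10 bins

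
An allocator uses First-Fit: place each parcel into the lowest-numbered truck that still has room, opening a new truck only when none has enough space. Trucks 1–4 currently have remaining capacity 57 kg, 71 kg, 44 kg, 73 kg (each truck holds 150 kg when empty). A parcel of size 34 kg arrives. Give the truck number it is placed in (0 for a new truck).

1

Trucks with room: truck 1 (57 kg), truck 2 (71 kg), truck 3 (44 kg), truck 4 (73 kg).
The first with room is truck 1.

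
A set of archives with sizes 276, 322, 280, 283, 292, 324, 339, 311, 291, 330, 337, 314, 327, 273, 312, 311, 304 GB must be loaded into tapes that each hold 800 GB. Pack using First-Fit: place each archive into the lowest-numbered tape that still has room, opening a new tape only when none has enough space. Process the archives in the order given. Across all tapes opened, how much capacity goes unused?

1974

tape 1: place 276 GB, 524 GB left
tape 1: place 322 GB, 202 GB left
tape 2: place 280 GB, 520 GB left
tape 2: place 283 GB, 237 GB left
tape 3: place 292 GB, 508 GB left
tape 3: place 324 GB, 184 GB left
tape 4: place 339 GB, 461 GB left
tape 4: place 311 GB, 150 GB left
tape 5: place 291 GB, 509 GB left
tape 5: place 330 GB, 179 GB left
tape 6: place 337 GB, 463 GB left
tape 6: place 314 GB, 149 GB left
tape 7: place 327 GB, 473 GB left
tape 7: place 273 GB, 200 GB left
tape 8: place 312 GB, 488 GB left
tape 8: place 311 GB, 177 GB left
tape 9: place 304 GB, 496 GB left
9 tapes × 800 GB = 7200 GB; used 5226 GB; unused 1974 GB.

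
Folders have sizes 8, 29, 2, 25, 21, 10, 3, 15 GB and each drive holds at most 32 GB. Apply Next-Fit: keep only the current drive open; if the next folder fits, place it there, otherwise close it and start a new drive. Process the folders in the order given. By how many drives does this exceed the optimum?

Next-Fit: [8] [29,2] [25] [21,10] [3,15] → 5 drives.
Total size 113 GB; any packing needs at least ⌈113/32⌉ = 4 drives.
An optimal packing achieves that bound: [29,3] [25,2] [21,10] [15,8] → 4 drives.
Excess: 5 − 4 = 1.

1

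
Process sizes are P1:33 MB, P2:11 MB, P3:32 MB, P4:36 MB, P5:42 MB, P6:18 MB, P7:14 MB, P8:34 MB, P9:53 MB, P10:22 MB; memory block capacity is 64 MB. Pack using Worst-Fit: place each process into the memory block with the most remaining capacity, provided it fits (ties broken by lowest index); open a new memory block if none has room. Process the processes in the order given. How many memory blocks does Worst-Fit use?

Put P1 (33 MB) in memory block 1; 31 MB remain.
Put P2 (11 MB) in memory block 1; 20 MB remain.
Put P3 (32 MB) in memory block 2; 32 MB remain.
Put P4 (36 MB) in memory block 3; 28 MB remain.
Put P5 (42 MB) in memory block 4; 22 MB remain.
Put P6 (18 MB) in memory block 2; 14 MB remain.
Put P7 (14 MB) in memory block 3; 14 MB remain.
Put P8 (34 MB) in memory block 5; 30 MB remain.
Put P9 (53 MB) in memory block 6; 11 MB remain.
Put P10 (22 MB) in memory block 5; 8 MB remain.

6 memory blocks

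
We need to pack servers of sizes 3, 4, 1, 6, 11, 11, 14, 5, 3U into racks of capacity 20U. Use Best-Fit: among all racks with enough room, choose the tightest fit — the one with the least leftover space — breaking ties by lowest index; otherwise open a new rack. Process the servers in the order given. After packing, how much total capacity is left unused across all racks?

22

3U → rack 1 (remaining 17U)
4U → rack 1 (remaining 13U)
1U → rack 1 (remaining 12U)
6U → rack 1 (remaining 6U)
11U → rack 2 (remaining 9U)
11U → rack 3 (remaining 9U)
14U → rack 4 (remaining 6U)
5U → rack 1 (remaining 1U)
3U → rack 4 (remaining 3U)
4 racks × 20U = 80U; used 58U; unused 22U.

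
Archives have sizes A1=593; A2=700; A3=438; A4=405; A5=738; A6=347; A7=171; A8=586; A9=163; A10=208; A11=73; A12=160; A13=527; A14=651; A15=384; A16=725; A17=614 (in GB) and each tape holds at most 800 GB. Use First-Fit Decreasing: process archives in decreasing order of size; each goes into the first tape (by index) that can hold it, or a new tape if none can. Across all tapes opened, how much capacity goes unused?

Sorted descending: 738, 725, 700, 651, 614, 593, 586, 527, 438, 405, 384, 347, 208, 171, 163, 160, 73.
Put 738 GB in tape 1; 62 GB remain.
Put 725 GB in tape 2; 75 GB remain.
Put 700 GB in tape 3; 100 GB remain.
Put 651 GB in tape 4; 149 GB remain.
Put 614 GB in tape 5; 186 GB remain.
Put 593 GB in tape 6; 207 GB remain.
Put 586 GB in tape 7; 214 GB remain.
Put 527 GB in tape 8; 273 GB remain.
Put 438 GB in tape 9; 362 GB remain.
Put 405 GB in tape 10; 395 GB remain.
Put 384 GB in tape 10; 11 GB remain.
Put 347 GB in tape 9; 15 GB remain.
Put 208 GB in tape 7; 6 GB remain.
Put 171 GB in tape 5; 15 GB remain.
Put 163 GB in tape 6; 44 GB remain.
Put 160 GB in tape 8; 113 GB remain.
Put 73 GB in tape 2; 2 GB remain.
10 tapes × 800 GB = 8000 GB; used 7483 GB; unused 517 GB.

517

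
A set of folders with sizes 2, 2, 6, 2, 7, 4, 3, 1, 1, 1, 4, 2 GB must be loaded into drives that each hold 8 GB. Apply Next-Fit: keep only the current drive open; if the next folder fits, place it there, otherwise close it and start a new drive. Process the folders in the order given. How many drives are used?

drive 1: place 2 GB, 6 GB left
drive 1: place 2 GB, 4 GB left
drive 2: place 6 GB, 2 GB left
drive 2: place 2 GB, 0 GB left
drive 3: place 7 GB, 1 GB left
drive 4: place 4 GB, 4 GB left
drive 4: place 3 GB, 1 GB left
drive 4: place 1 GB, 0 GB left
drive 5: place 1 GB, 7 GB left
drive 5: place 1 GB, 6 GB left
drive 5: place 4 GB, 2 GB left
drive 5: place 2 GB, 0 GB left
Final drives: [2,2] [6,2] [7] [4,3,1] [1,1,4,2].

5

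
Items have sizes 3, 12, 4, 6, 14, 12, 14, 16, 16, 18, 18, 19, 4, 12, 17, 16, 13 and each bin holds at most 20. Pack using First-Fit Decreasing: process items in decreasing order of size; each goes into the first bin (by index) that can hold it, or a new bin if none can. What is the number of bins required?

Sorted descending: 19, 18, 18, 17, 16, 16, 16, 14, 14, 13, 12, 12, 12, 6, 4, 4, 3.
Put 19 in bin 1; 1 remain.
Put 18 in bin 2; 2 remain.
Put 18 in bin 3; 2 remain.
Put 17 in bin 4; 3 remain.
Put 16 in bin 5; 4 remain.
Put 16 in bin 6; 4 remain.
Put 16 in bin 7; 4 remain.
Put 14 in bin 8; 6 remain.
Put 14 in bin 9; 6 remain.
Put 13 in bin 10; 7 remain.
Put 12 in bin 11; 8 remain.
Put 12 in bin 12; 8 remain.
Put 12 in bin 13; 8 remain.
Put 6 in bin 8; 0 remain.
Put 4 in bin 5; 0 remain.
Put 4 in bin 6; 0 remain.
Put 3 in bin 4; 0 remain.
Final bins: [19] [18] [18] [17,3] [16,4] [16,4] [16] [14,6] [14] [13] [12] [12] [12].

13 bins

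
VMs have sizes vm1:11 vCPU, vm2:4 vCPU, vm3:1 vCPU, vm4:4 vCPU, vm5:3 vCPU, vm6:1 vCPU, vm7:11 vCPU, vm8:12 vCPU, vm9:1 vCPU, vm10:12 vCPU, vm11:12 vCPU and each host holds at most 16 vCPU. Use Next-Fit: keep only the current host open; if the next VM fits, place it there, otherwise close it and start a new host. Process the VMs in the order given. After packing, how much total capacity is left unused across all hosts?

Put vm1 (11 vCPU) in host 1; 5 vCPU remain.
Put vm2 (4 vCPU) in host 1; 1 vCPU remain.
Put vm3 (1 vCPU) in host 1; 0 vCPU remain.
Put vm4 (4 vCPU) in host 2; 12 vCPU remain.
Put vm5 (3 vCPU) in host 2; 9 vCPU remain.
Put vm6 (1 vCPU) in host 2; 8 vCPU remain.
Put vm7 (11 vCPU) in host 3; 5 vCPU remain.
Put vm8 (12 vCPU) in host 4; 4 vCPU remain.
Put vm9 (1 vCPU) in host 4; 3 vCPU remain.
Put vm10 (12 vCPU) in host 5; 4 vCPU remain.
Put vm11 (12 vCPU) in host 6; 4 vCPU remain.
6 hosts × 16 vCPU = 96 vCPU; used 72 vCPU; unused 24 vCPU.

24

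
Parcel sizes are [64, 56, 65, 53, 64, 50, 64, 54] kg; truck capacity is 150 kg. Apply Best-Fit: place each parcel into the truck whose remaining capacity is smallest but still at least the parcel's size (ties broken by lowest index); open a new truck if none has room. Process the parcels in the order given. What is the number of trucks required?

64 kg → truck 1 (remaining 86 kg)
56 kg → truck 1 (remaining 30 kg)
65 kg → truck 2 (remaining 85 kg)
53 kg → truck 2 (remaining 32 kg)
64 kg → truck 3 (remaining 86 kg)
50 kg → truck 3 (remaining 36 kg)
64 kg → truck 4 (remaining 86 kg)
54 kg → truck 4 (remaining 32 kg)
Final trucks: [64,56] [65,53] [64,50] [64,54].

4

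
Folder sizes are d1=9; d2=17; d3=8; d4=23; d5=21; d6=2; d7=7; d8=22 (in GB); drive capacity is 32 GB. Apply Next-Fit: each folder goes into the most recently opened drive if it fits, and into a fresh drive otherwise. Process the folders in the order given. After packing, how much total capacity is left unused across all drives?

19

d1 (9 GB) → drive 1 (remaining 23 GB)
d2 (17 GB) → drive 1 (remaining 6 GB)
d3 (8 GB) → drive 2 (remaining 24 GB)
d4 (23 GB) → drive 2 (remaining 1 GB)
d5 (21 GB) → drive 3 (remaining 11 GB)
d6 (2 GB) → drive 3 (remaining 9 GB)
d7 (7 GB) → drive 3 (remaining 2 GB)
d8 (22 GB) → drive 4 (remaining 10 GB)
4 drives × 32 GB = 128 GB; used 109 GB; unused 19 GB.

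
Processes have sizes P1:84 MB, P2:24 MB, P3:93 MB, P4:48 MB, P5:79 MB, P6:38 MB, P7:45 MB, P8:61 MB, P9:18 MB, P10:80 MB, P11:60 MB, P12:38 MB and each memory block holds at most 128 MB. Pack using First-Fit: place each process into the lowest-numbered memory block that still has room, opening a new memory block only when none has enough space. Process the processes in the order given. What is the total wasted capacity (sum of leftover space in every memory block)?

100

Put P1 (84 MB) in memory block 1; 44 MB remain.
Put P2 (24 MB) in memory block 1; 20 MB remain.
Put P3 (93 MB) in memory block 2; 35 MB remain.
Put P4 (48 MB) in memory block 3; 80 MB remain.
Put P5 (79 MB) in memory block 3; 1 MB remain.
Put P6 (38 MB) in memory block 4; 90 MB remain.
Put P7 (45 MB) in memory block 4; 45 MB remain.
Put P8 (61 MB) in memory block 5; 67 MB remain.
Put P9 (18 MB) in memory block 1; 2 MB remain.
Put P10 (80 MB) in memory block 6; 48 MB remain.
Put P11 (60 MB) in memory block 5; 7 MB remain.
Put P12 (38 MB) in memory block 4; 7 MB remain.
6 memory blocks × 128 MB = 768 MB; used 668 MB; unused 100 MB.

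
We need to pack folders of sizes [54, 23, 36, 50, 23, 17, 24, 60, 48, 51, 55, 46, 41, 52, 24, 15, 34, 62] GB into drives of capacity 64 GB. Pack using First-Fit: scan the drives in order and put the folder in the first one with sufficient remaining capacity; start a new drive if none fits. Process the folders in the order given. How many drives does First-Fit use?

13 drives

drive 1: place 54 GB, 10 GB left
drive 2: place 23 GB, 41 GB left
drive 2: place 36 GB, 5 GB left
drive 3: place 50 GB, 14 GB left
drive 4: place 23 GB, 41 GB left
drive 4: place 17 GB, 24 GB left
drive 4: place 24 GB, 0 GB left
drive 5: place 60 GB, 4 GB left
drive 6: place 48 GB, 16 GB left
drive 7: place 51 GB, 13 GB left
drive 8: place 55 GB, 9 GB left
drive 9: place 46 GB, 18 GB left
drive 10: place 41 GB, 23 GB left
drive 11: place 52 GB, 12 GB left
drive 12: place 24 GB, 40 GB left
drive 6: place 15 GB, 1 GB left
drive 12: place 34 GB, 6 GB left
drive 13: place 62 GB, 2 GB left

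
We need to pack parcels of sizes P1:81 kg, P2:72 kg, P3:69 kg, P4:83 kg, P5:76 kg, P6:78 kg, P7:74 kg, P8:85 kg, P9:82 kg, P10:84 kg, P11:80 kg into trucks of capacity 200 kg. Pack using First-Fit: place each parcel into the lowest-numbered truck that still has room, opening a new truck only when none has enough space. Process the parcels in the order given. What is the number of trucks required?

truck 1: place P1 (81 kg), 119 kg left
truck 1: place P2 (72 kg), 47 kg left
truck 2: place P3 (69 kg), 131 kg left
truck 2: place P4 (83 kg), 48 kg left
truck 3: place P5 (76 kg), 124 kg left
truck 3: place P6 (78 kg), 46 kg left
truck 4: place P7 (74 kg), 126 kg left
truck 4: place P8 (85 kg), 41 kg left
truck 5: place P9 (82 kg), 118 kg left
truck 5: place P10 (84 kg), 34 kg left
truck 6: place P11 (80 kg), 120 kg left

6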